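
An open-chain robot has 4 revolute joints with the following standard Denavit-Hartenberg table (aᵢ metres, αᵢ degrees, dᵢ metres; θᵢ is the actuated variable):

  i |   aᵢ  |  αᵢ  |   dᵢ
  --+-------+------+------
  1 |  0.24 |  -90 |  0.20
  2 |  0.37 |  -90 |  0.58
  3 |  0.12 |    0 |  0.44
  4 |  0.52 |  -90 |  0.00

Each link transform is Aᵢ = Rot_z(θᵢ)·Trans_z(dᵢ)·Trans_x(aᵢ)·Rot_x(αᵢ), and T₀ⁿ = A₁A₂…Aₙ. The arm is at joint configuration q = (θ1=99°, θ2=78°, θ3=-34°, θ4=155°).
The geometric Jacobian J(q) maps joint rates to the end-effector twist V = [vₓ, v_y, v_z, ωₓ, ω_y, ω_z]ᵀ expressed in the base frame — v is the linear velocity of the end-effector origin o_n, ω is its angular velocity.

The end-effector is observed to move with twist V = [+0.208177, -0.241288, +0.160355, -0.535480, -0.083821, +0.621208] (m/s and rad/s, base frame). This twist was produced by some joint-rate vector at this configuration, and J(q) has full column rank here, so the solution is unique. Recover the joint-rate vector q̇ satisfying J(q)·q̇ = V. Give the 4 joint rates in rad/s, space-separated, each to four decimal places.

0.6210 0.5420 0.7580 -0.7590

o_n = [-0.1757, -0.1781, -0.0887]
J₁: ẑ×o_n = [0.1781, -0.1757, 0.0000], ω = ẑ
J2: z=[-0.9877, -0.1564, 0.0000] o=[-0.0375, 0.2370, 0.2000] → [0.0452, -0.2852, 0.3885, -0.9877, -0.1564, 0.0000]
J3: z=[0.1530, -0.9661, -0.2079] o=[-0.6224, 0.2223, -0.1619] → [-0.1539, -0.1041, 0.3704, 0.1530, -0.9661, -0.2079]
J4: z=[0.1530, -0.9661, -0.2079] o=[-0.6246, -0.1929, -0.3507] → [-0.2500, -0.1334, 0.4360, 0.1530, -0.9661, -0.2079]
q̇ = J⁺·V = [0.6210, 0.5420, 0.7580, -0.7590]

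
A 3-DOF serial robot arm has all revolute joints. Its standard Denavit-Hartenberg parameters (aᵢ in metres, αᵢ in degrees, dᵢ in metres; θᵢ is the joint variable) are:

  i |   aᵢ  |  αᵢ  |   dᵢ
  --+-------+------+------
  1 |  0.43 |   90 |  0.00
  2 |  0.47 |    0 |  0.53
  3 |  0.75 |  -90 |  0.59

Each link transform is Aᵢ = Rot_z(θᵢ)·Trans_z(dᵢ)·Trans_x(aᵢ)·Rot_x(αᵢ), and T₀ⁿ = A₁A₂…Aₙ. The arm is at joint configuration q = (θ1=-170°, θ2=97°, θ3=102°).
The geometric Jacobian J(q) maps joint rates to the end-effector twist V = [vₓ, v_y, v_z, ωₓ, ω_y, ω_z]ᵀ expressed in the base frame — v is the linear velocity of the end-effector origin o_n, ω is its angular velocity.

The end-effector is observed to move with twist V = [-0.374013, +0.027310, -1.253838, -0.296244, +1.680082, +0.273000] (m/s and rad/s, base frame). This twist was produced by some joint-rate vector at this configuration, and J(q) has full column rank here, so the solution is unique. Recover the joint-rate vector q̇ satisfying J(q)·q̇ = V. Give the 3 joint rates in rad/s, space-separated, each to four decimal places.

o_n = [0.1368, 1.1614, 0.2223]
J₁: ẑ×o_n = [-1.1614, 0.1368, 0.0000], ω = ẑ
J2: z=[-0.1736, 0.9848, 0.0000] o=[-0.4235, -0.0747, 0.0000] → [0.2189, 0.0386, -0.7664, -0.1736, 0.9848, 0.0000]
J3: z=[-0.1736, 0.9848, 0.0000] o=[-0.4591, 0.4572, 0.4665] → [-0.2405, -0.0424, -0.7091, -0.1736, 0.9848, 0.0000]
q̇ = J⁺·V = [0.2730, 0.7690, 0.9370]

0.2730 0.7690 0.9370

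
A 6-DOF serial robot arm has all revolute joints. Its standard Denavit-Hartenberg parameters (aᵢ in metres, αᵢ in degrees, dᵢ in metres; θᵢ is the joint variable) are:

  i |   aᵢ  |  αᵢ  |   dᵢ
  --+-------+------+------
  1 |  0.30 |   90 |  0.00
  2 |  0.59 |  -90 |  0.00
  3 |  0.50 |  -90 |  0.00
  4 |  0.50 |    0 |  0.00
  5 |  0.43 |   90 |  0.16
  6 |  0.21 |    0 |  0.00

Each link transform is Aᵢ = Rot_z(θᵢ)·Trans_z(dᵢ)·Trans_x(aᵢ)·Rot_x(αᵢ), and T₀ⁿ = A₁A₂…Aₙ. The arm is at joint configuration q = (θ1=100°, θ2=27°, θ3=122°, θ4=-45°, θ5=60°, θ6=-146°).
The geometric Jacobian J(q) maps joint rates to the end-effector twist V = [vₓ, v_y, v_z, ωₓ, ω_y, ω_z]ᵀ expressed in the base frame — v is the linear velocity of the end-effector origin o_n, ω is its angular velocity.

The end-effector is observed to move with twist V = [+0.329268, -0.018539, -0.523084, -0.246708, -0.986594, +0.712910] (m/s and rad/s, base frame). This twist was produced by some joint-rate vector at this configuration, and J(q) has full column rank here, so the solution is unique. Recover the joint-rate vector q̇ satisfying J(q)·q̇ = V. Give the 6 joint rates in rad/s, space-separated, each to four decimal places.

o_n = [-0.9220, -0.0170, 0.2427]
J₁: ẑ×o_n = [0.0170, -0.9220, 0.0000], ω = ẑ
J2: z=[0.9848, 0.1736, 0.0000] o=[-0.0521, 0.2954, 0.0000] → [0.0421, -0.2390, -0.1566, 0.9848, 0.1736, 0.0000]
J3: z=[0.0788, -0.4471, 0.8910] o=[-0.1434, 0.8131, 0.2679] → [0.7509, -0.6917, -0.4135, 0.0788, -0.4471, 0.8910]
J4: z=[0.6531, -0.6521, -0.3850] o=[-0.5200, 0.5070, 0.1476] → [-0.2638, 0.0927, -0.6044, 0.6531, -0.6521, -0.3850]
J5: z=[0.6531, -0.6521, -0.3850] o=[-0.7584, 0.1325, 0.3775] → [0.0304, 0.1511, -0.2043, 0.6531, -0.6521, -0.3850]
J6: z=[-0.1188, -0.5903, 0.7984] o=[-0.9755, -0.1764, 0.1168] → [-0.2015, 0.0577, 0.0127, -0.1188, -0.5903, 0.7984]
q̇ = J⁺·V = [-0.4490, -0.4040, 0.8310, 0.5000, -0.2510, 0.6480]

-0.4490 -0.4040 0.8310 0.5000 -0.2510 0.6480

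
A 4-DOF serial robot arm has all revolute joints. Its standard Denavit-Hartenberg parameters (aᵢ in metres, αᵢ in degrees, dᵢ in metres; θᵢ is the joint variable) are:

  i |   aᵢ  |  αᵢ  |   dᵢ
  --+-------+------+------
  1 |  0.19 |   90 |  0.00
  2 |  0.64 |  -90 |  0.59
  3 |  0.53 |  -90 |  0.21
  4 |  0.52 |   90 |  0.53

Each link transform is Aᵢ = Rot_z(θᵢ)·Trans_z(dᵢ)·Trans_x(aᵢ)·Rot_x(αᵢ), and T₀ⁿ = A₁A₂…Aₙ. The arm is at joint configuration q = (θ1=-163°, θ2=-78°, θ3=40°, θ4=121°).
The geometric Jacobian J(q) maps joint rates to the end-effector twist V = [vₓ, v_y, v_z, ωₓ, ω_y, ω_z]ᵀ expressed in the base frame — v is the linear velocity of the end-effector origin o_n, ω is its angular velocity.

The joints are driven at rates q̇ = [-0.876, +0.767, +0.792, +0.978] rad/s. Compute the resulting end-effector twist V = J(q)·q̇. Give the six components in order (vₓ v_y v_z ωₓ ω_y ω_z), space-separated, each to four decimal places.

o_n = [-0.0652, -0.0037, -0.5382]
J₁: ẑ×o_n = [0.0037, -0.0652, 0.0000], ω = ẑ
J2: z=[-0.2924, 0.9563, 0.0000] o=[-0.1817, -0.0556, 0.0000] → [-0.5147, -0.1574, -0.1266, -0.2924, 0.9563, 0.0000]
J3: z=[-0.9354, -0.2860, 0.2079] o=[-0.4814, 0.4698, -0.6260] → [0.0733, 0.1686, 0.5620, -0.9354, -0.2860, 0.2079]
J4: z=[0.3518, -0.6935, 0.6287] o=[-0.6590, 0.0592, -0.9795] → [-0.2664, 0.2182, 0.3897, 0.3518, -0.6935, 0.6287]
V = J·q̇ = [-0.6005, 0.2833, 0.7291, -0.6211, -0.1713, -0.0964]

-0.6005 0.2833 0.7291 -0.6211 -0.1713 -0.0964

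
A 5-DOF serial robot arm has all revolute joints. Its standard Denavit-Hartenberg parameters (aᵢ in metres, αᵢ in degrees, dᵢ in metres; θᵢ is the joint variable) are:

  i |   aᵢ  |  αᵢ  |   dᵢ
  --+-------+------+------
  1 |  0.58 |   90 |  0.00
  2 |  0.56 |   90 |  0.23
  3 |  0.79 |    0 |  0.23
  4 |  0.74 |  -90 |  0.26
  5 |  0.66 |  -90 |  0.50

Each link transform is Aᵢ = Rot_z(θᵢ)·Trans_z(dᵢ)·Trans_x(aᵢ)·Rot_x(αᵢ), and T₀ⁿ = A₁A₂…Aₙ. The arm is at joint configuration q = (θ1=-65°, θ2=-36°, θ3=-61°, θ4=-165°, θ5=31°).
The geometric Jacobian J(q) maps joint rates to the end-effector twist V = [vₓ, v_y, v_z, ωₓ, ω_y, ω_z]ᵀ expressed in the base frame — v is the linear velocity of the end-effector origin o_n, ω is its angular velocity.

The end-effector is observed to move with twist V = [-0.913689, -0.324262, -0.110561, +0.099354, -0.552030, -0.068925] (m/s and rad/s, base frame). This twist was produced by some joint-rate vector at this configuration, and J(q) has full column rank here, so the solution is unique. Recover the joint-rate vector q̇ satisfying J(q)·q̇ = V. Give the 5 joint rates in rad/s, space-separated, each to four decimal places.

o_n = [-0.0216, -0.2637, 0.0689]
J₁: ẑ×o_n = [0.2637, -0.0216, 0.0000], ω = ẑ
J2: z=[-0.9063, -0.4226, 0.0000] o=[0.2451, -0.5257, 0.0000] → [-0.0291, 0.0624, -0.3501, -0.9063, -0.4226, 0.0000]
J3: z=[-0.2484, 0.5327, -0.8090] o=[0.2281, -1.0335, -0.3292] → [0.8348, 0.3009, -0.0582, -0.2484, 0.5327, -0.8090]
J4: z=[-0.2484, 0.5327, -0.8090] o=[0.9282, -0.8998, -0.7404] → [0.9456, 0.9694, 0.3479, -0.2484, 0.5327, -0.8090]
J5: z=[0.3836, 0.8210, 0.4228] o=[0.2054, -0.6093, -0.6486] → [0.4429, -0.3712, 0.3189, 0.3836, 0.8210, 0.4228]
q̇ = J⁺·V = [-0.6440, 0.0460, -0.5490, -0.2350, -0.1400]

-0.6440 0.0460 -0.5490 -0.2350 -0.1400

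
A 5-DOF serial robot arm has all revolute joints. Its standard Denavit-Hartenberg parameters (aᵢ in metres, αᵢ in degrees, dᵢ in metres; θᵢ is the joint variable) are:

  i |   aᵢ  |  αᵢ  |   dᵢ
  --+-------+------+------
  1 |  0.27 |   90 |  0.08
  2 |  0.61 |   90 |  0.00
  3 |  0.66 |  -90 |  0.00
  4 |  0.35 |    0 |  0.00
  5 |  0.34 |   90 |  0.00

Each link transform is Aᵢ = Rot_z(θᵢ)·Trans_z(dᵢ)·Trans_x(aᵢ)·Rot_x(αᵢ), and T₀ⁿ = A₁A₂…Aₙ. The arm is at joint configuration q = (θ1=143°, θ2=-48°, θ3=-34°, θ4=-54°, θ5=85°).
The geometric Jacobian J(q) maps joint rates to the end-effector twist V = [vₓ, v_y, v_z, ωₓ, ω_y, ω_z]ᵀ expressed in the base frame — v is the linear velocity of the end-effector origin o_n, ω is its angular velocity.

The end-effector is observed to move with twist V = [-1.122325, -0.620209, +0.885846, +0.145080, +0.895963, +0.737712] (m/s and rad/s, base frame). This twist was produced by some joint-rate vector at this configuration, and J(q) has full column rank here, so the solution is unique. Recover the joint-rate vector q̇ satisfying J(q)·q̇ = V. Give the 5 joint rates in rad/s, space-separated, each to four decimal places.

o_n = [-1.3796, 0.2293, -1.1585]
J₁: ẑ×o_n = [-0.2293, -1.3796, 0.0000], ω = ẑ
J2: z=[0.6018, 0.7986, 0.0000] o=[-0.2156, 0.1625, 0.0800] → [-0.9891, 0.7454, 0.9698, 0.6018, 0.7986, 0.0000]
J3: z=[0.5935, -0.4472, -0.6691] o=[-0.5416, 0.4081, -0.3733] → [0.2315, 1.0267, -0.4809, 0.5935, -0.4472, -0.6691]
J4: z=[0.2001, 0.8873, -0.4156] o=[-1.0561, 0.3337, -0.7799] → [-0.3793, 0.2102, 0.2661, 0.2001, 0.8873, -0.4156]
J5: z=[0.2001, 0.8873, -0.4156] o=[-1.0484, 0.1839, -1.0962] → [-0.0365, 0.1501, 0.3029, 0.2001, 0.8873, -0.4156]
q̇ = J⁺·V = [0.4980, 0.6470, -0.4750, 0.7330, -0.5450]

0.4980 0.6470 -0.4750 0.7330 -0.5450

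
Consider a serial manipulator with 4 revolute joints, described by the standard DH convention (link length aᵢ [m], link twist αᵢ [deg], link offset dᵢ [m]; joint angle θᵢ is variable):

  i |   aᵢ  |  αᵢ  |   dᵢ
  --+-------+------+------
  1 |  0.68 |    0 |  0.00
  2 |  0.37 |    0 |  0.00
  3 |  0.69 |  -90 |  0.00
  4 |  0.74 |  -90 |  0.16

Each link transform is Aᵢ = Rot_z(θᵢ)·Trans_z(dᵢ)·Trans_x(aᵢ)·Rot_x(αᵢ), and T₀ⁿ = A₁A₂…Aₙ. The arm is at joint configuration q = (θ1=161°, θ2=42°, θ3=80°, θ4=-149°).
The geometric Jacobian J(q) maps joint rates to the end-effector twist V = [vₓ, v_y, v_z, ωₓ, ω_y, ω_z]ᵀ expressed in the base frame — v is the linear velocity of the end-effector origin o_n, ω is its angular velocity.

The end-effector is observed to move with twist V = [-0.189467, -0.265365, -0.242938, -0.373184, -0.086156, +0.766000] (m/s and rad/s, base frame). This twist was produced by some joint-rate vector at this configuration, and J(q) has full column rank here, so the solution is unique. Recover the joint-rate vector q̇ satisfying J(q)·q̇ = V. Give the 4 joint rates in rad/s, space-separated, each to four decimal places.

o_n = [-0.8151, 0.0585, 0.3811]
J₁: ẑ×o_n = [-0.0585, -0.8151, 0.0000], ω = ẑ
J2: z=[0.0000, 0.0000, 1.0000] o=[-0.6430, 0.2214, 0.0000] → [0.1628, -0.1722, 0.0000, 0.0000, 0.0000, 1.0000]
J3: z=[0.0000, 0.0000, 1.0000] o=[-0.9835, 0.0768, 0.0000] → [0.0183, 0.1684, -0.0000, 0.0000, 0.0000, 1.0000]
J4: z=[0.9744, 0.2250, 0.0000] o=[-0.8283, -0.5955, 0.0000] → [0.0857, -0.3714, 0.6343, 0.9744, 0.2250, 0.0000]
q̇ = J⁺·V = [0.8060, -0.7520, 0.7120, -0.3830]

0.8060 -0.7520 0.7120 -0.3830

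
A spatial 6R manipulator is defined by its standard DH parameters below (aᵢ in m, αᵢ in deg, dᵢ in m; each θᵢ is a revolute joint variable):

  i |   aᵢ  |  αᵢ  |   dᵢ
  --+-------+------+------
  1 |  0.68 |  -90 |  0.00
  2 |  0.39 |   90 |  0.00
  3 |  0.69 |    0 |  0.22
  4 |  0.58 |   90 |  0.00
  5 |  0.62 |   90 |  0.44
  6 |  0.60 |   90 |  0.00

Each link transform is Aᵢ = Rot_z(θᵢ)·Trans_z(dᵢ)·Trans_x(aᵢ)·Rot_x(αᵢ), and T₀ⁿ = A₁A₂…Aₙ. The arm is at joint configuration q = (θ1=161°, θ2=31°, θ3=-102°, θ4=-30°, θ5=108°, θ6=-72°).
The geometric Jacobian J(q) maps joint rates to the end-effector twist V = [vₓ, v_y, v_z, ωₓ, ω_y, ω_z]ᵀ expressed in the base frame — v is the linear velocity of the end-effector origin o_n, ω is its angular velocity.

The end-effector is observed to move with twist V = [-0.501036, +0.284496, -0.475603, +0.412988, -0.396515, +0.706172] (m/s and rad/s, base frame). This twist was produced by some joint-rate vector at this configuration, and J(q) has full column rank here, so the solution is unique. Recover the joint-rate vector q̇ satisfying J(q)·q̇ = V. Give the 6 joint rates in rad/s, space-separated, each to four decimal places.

-0.4690 0.1340 0.5940 -0.0570 0.8520 0.6560

o_n = [-0.8937, 1.3742, 0.7823]
J₁: ẑ×o_n = [-1.3742, -0.8937, 0.0000], ω = ẑ
J2: z=[-0.3256, -0.9455, 0.0000] o=[-0.6430, 0.2214, 0.0000] → [-0.7397, 0.2547, -0.6125, -0.3256, -0.9455, 0.0000]
J3: z=[-0.4870, 0.1677, 0.8572] o=[-0.9590, 0.3302, -0.2009] → [-0.7300, 0.5348, -0.5194, -0.4870, 0.1677, 0.8572]
J4: z=[-0.4870, 0.1677, 0.8572] o=[-0.7302, 0.9652, 0.0616] → [-0.2297, 0.2108, -0.1718, -0.4870, 0.1677, 0.8572]
J5: z=[0.3844, -0.8401, 0.3827] o=[-0.2753, 1.2645, 0.2615] → [-0.4795, -0.4369, -0.4773, 0.3844, -0.8401, 0.3827]
J6: z=[0.5954, 0.5425, 0.5926] o=[-0.5435, 0.8949, 0.8693] → [-0.3313, -0.1557, 0.4754, 0.5954, 0.5425, 0.5926]
q̇ = J⁺·V = [-0.4690, 0.1340, 0.5940, -0.0570, 0.8520, 0.6560]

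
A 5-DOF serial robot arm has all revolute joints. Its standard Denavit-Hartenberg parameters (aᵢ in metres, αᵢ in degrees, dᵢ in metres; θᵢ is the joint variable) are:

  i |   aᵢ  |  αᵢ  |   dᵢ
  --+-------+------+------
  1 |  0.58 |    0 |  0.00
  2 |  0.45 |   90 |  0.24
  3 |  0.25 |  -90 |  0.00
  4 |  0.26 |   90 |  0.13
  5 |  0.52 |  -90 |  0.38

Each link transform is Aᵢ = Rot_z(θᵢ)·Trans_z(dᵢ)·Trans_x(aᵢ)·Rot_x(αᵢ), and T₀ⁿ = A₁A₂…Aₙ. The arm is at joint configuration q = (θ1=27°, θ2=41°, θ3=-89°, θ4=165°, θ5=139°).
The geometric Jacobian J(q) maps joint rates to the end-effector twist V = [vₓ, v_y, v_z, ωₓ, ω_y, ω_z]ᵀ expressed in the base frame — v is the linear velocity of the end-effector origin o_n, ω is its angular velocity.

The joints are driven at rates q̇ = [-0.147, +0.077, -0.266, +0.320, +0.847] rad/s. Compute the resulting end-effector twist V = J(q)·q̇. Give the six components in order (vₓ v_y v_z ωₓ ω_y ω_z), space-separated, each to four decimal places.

o_n = [0.5564, 1.2497, -0.2280]
J₁: ẑ×o_n = [-1.2497, 0.5564, 0.0000], ω = ẑ
J2: z=[0.0000, 0.0000, 1.0000] o=[0.5168, 0.2633, 0.0000] → [-0.9864, 0.0396, 0.0000, 0.0000, 0.0000, 1.0000]
J3: z=[0.9272, -0.3746, 0.0000] o=[0.6854, 0.6805, 0.2400] → [0.1753, 0.4339, 0.4794, 0.9272, -0.3746, 0.0000]
J4: z=[0.3745, 0.9270, 0.0175] o=[0.6870, 0.6846, -0.0100] → [-0.2120, 0.0794, 0.3327, 0.3745, 0.9270, 0.0175]
J5: z=[-0.8939, 0.3660, -0.2588] o=[0.6716, 0.8263, 0.2434] → [-0.0630, -0.3916, -0.3363, -0.8939, 0.3660, -0.2588]
V = J·q̇ = [-0.0601, -0.5004, -0.3059, -0.8839, 0.7063, -0.2836]

-0.0601 -0.5004 -0.3059 -0.8839 0.7063 -0.2836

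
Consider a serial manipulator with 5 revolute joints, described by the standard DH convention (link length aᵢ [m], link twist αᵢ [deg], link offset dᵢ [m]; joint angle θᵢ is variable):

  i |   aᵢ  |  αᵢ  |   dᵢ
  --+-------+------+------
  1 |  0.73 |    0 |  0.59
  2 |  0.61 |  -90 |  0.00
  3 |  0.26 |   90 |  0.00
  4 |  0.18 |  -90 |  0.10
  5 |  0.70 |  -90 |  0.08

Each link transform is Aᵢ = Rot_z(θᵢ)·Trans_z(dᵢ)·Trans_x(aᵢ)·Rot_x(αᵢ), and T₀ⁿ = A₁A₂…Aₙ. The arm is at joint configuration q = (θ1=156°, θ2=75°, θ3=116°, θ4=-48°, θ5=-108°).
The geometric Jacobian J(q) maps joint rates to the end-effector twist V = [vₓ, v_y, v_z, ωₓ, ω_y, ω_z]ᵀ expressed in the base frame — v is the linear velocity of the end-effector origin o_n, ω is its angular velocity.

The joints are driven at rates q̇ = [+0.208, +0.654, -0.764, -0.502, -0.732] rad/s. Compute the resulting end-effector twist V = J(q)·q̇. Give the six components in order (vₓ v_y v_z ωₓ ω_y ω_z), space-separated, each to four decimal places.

0.7545 -1.2792 0.7531 -0.8405 0.9544 1.5710

o_n = [-1.3399, -0.6621, -0.0110]
J₁: ẑ×o_n = [0.6621, -1.3399, 0.0000], ω = ẑ
J2: z=[0.0000, 0.0000, 1.0000] o=[-0.6669, 0.2969, 0.5900] → [0.9590, -0.6730, 0.0000, 0.0000, 0.0000, 1.0000]
J3: z=[0.7771, -0.6293, 0.0000] o=[-1.0508, -0.1771, 0.5900] → [0.3782, 0.4670, -0.5589, 0.7771, -0.6293, 0.0000]
J4: z=[-0.5656, -0.6985, -0.4384] o=[-0.9790, -0.0886, 0.3563] → [0.0051, -0.0496, 0.0724, -0.5656, -0.6985, -0.4384]
J5: z=[0.7250, -0.1679, -0.6679] o=[-1.1063, -0.0332, 0.2042] → [-0.3839, 0.3120, -0.4952, 0.7250, -0.1679, -0.6679]
V = J·q̇ = [0.7545, -1.2792, 0.7531, -0.8405, 0.9544, 1.5710]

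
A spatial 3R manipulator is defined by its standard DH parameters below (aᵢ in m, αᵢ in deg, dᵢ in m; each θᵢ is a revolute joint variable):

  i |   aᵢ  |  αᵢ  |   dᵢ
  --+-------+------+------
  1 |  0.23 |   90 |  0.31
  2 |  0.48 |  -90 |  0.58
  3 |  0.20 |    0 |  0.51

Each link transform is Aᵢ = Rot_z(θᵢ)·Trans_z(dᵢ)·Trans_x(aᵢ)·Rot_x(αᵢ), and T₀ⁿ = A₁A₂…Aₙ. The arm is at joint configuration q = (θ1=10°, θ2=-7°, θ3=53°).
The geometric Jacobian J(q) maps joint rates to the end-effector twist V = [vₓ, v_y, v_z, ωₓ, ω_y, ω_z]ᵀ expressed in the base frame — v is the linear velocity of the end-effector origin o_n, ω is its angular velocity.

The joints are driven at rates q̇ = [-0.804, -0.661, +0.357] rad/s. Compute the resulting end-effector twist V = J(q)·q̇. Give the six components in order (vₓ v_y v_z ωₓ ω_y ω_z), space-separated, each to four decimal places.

0.0099 -0.6796 -0.4280 -0.0719 0.6585 -0.4497

o_n = [0.9475, -0.2597, 0.7430]
J₁: ẑ×o_n = [0.2597, 0.9475, -0.0000], ω = ẑ
J2: z=[0.1736, -0.9848, 0.0000] o=[0.2265, 0.0399, 0.3100] → [-0.4265, -0.0752, 0.6580, 0.1736, -0.9848, 0.0000]
J3: z=[0.1200, 0.0212, 0.9925] o=[0.7964, -0.4485, 0.2515] → [-0.1770, 0.0910, 0.0195, 0.1200, 0.0212, 0.9925]
V = J·q̇ = [0.0099, -0.6796, -0.4280, -0.0719, 0.6585, -0.4497]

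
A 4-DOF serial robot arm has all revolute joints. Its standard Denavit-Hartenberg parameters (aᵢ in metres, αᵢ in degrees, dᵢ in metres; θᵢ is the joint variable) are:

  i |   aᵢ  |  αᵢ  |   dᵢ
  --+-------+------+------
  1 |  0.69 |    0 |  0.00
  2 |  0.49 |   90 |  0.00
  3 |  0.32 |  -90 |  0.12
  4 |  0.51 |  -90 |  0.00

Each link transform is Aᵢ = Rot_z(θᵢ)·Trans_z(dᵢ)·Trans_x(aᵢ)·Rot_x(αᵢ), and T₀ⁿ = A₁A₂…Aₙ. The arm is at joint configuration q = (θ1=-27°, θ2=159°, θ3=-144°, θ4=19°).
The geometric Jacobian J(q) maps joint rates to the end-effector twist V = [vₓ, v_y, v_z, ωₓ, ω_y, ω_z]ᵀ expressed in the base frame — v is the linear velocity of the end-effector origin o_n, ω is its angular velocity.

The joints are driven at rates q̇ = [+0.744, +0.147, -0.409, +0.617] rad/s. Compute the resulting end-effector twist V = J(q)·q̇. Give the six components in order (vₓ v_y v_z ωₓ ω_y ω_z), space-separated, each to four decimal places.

o_n = [0.6870, -0.4622, -0.4715]
J₁: ẑ×o_n = [0.4622, 0.6870, -0.0000], ω = ẑ
J2: z=[0.0000, 0.0000, 1.0000] o=[0.6148, -0.3133, 0.0000] → [0.1490, 0.0722, -0.0000, 0.0000, 0.0000, 1.0000]
J3: z=[0.7431, 0.6691, 0.0000] o=[0.2869, 0.0509, 0.0000] → [-0.3155, 0.3504, -0.6490, 0.7431, 0.6691, 0.0000]
J4: z=[-0.3933, 0.4368, -0.8090] o=[0.5493, -0.0612, -0.1881] → [-0.4482, -0.2228, 0.0976, -0.3933, 0.4368, -0.8090]
V = J·q̇ = [0.2183, 0.2409, 0.3257, -0.5466, -0.0042, 0.3918]

0.2183 0.2409 0.3257 -0.5466 -0.0042 0.3918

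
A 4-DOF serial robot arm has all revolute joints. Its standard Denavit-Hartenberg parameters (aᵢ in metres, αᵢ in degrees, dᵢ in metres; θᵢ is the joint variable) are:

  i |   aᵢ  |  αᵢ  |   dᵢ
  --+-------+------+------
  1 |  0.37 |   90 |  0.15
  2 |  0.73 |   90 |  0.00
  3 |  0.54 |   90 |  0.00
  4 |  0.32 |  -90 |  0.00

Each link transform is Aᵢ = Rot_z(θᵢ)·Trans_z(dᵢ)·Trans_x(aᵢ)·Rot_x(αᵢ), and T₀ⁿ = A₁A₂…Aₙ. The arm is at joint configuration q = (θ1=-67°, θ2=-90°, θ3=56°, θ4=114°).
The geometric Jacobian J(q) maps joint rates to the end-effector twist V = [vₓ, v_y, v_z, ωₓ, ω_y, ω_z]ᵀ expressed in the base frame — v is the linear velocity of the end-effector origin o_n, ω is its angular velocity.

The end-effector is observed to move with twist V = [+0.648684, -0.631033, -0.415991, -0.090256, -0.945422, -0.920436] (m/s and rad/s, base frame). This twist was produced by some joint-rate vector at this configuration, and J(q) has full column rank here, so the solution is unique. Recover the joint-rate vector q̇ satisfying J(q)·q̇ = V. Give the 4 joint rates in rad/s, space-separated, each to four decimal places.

-0.2970 0.8730 -0.8350 0.7520

o_n = [-0.2824, -0.2043, -0.8092]
J₁: ẑ×o_n = [0.2043, -0.2824, 0.0000], ω = ẑ
J2: z=[-0.9205, -0.3907, 0.0000] o=[0.1446, -0.3406, 0.1500] → [0.3748, -0.8829, -0.2923, -0.9205, -0.3907, 0.0000]
J3: z=[-0.3907, 0.9205, -0.0000] o=[0.1446, -0.3406, -0.5800] → [-0.2110, -0.0895, 0.3398, -0.3907, 0.9205, -0.0000]
J4: z=[0.5147, 0.2185, -0.8290] o=[-0.2675, -0.5155, -0.8820] → [0.2739, -0.0251, 0.1635, 0.5147, 0.2185, -0.8290]
q̇ = J⁺·V = [-0.2970, 0.8730, -0.8350, 0.7520]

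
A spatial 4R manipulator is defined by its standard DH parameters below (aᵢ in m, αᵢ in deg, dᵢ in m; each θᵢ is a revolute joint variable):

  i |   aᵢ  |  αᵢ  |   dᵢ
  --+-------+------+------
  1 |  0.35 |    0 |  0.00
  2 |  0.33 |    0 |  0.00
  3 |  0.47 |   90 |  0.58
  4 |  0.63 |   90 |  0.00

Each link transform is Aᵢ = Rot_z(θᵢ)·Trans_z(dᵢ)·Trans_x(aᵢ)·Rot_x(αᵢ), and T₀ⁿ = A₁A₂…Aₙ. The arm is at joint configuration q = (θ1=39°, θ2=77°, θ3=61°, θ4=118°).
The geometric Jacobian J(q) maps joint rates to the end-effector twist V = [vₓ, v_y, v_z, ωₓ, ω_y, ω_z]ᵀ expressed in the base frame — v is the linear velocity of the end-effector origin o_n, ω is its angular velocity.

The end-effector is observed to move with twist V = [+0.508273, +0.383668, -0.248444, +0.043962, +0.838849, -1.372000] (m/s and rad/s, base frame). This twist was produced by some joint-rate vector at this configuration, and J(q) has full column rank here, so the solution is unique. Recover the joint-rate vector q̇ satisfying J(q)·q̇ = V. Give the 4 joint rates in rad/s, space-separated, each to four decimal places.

o_n = [-0.0467, 0.5260, 1.1363]
J₁: ẑ×o_n = [-0.5260, -0.0467, 0.0000], ω = ẑ
J2: z=[0.0000, 0.0000, 1.0000] o=[0.2720, 0.2203, 0.0000] → [-0.3057, -0.3187, 0.0000, 0.0000, 0.0000, 1.0000]
J3: z=[0.0000, 0.0000, 1.0000] o=[0.1273, 0.5169, 0.0000] → [-0.0091, -0.1740, 0.0000, 0.0000, 0.0000, 1.0000]
J4: z=[0.0523, 0.9986, 0.0000] o=[-0.3420, 0.5415, 0.5800] → [0.5555, -0.0291, -0.2958, 0.0523, 0.9986, 0.0000]
q̇ = J⁺·V = [0.4090, -0.8110, -0.9700, 0.8400]

0.4090 -0.8110 -0.9700 0.8400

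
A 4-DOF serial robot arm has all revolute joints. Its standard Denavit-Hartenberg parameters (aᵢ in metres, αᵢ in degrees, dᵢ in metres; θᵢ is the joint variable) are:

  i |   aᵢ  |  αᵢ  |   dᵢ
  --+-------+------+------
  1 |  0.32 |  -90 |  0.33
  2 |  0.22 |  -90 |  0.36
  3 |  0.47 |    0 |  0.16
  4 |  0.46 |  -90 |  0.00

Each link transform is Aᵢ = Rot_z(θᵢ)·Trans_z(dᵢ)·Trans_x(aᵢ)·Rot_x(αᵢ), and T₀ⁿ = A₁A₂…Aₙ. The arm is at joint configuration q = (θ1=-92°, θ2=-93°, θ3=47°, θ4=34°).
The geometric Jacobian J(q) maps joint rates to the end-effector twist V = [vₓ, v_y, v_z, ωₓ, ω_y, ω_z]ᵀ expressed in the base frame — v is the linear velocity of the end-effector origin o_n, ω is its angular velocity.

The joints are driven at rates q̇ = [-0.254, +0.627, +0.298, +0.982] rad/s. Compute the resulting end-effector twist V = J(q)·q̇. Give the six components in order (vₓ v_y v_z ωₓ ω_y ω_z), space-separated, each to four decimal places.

o_n = [-0.4534, -0.4322, 0.9500]
J₁: ẑ×o_n = [0.4322, -0.4534, 0.0000], ω = ẑ
J2: z=[0.9994, -0.0349, 0.0000] o=[-0.0112, -0.3198, 0.3300] → [-0.0216, -0.6197, -0.1277, 0.9994, -0.0349, 0.0000]
J3: z=[-0.0349, -0.9980, 0.0523] o=[0.3490, -0.3209, 0.5497] → [-0.3937, -0.0280, -0.7970, -0.0349, -0.9980, 0.0523]
J4: z=[-0.0349, -0.9980, 0.0523] o=[0.0005, -0.4518, 0.8782] → [-0.0727, -0.0213, -0.4537, -0.0349, -0.9980, 0.0523]
V = J·q̇ = [-0.3121, -0.3026, -0.7631, 0.5820, -1.2993, -0.1870]

-0.3121 -0.3026 -0.7631 0.5820 -1.2993 -0.1870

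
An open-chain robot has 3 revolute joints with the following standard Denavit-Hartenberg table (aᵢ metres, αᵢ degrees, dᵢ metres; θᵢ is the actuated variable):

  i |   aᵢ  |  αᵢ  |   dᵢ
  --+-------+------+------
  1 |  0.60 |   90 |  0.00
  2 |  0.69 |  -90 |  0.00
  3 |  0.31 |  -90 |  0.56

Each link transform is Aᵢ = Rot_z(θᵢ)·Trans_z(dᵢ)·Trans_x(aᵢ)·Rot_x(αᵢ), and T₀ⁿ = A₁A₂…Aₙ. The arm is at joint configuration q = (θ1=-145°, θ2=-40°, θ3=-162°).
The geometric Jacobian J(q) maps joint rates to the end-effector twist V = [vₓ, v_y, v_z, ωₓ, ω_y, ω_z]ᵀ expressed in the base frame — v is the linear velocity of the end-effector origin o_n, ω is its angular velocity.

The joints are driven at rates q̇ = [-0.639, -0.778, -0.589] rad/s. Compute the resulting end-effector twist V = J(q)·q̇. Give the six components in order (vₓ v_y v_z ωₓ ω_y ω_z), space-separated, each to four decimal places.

o_n = [-1.0893, -0.6458, 0.1750]
J₁: ẑ×o_n = [0.6458, -1.0893, 0.0000], ω = ẑ
J2: z=[-0.5736, 0.8192, 0.0000] o=[-0.4915, -0.3441, 0.0000] → [0.1433, 0.1004, 0.6627, -0.5736, 0.8192, 0.0000]
J3: z=[-0.5265, -0.3687, 0.7660] o=[-0.9245, -0.6473, -0.4435] → [-0.2292, 0.1994, -0.0616, -0.5265, -0.3687, 0.7660]
V = J·q̇ = [-0.3891, 0.5005, -0.4793, 0.7564, -0.4201, -1.0902]

-0.3891 0.5005 -0.4793 0.7564 -0.4201 -1.0902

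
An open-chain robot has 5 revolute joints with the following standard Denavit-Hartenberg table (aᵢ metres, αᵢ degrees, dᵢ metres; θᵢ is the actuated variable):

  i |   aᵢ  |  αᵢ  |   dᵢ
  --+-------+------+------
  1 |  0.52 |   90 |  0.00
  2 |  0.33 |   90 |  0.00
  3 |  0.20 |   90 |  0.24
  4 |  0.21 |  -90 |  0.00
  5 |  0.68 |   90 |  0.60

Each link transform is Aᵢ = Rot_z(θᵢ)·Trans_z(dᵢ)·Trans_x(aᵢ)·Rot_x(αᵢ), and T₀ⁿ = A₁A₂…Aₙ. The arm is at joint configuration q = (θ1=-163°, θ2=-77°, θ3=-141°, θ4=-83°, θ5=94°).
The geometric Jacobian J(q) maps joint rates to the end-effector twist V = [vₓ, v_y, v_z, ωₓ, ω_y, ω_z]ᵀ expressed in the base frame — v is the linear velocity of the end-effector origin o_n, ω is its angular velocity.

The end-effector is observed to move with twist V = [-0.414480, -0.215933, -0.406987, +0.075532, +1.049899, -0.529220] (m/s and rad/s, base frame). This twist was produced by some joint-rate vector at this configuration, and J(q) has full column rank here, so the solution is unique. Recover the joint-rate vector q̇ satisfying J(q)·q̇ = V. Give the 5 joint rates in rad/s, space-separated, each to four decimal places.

o_n = [-0.0782, -1.1117, -0.1542]
J₁: ẑ×o_n = [1.1117, -0.0782, 0.0000], ω = ẑ
J2: z=[-0.2924, 0.9563, 0.0000] o=[-0.4973, -0.1520, 0.0000] → [-0.1475, -0.0451, -0.1202, -0.2924, 0.9563, 0.0000]
J3: z=[0.9318, 0.2849, -0.2250] o=[-0.5683, -0.1737, -0.3215] → [-0.1633, -0.2661, -1.0136, 0.9318, 0.2849, -0.2250]
J4: z=[-0.0918, 0.7846, 0.6132] o=[-0.2744, -0.2155, -0.2241] → [0.6044, 0.1267, -0.0716, -0.0918, 0.7846, 0.6132]
J5: z=[0.4621, -0.5119, 0.7242] o=[-0.4596, -0.2890, -0.1578] → [0.5940, 0.2745, -0.1850, 0.4621, -0.5119, 0.7242]
q̇ = J⁺·V = [-0.3440, -0.1670, 0.5090, 0.8330, -0.8030]

-0.3440 -0.1670 0.5090 0.8330 -0.8030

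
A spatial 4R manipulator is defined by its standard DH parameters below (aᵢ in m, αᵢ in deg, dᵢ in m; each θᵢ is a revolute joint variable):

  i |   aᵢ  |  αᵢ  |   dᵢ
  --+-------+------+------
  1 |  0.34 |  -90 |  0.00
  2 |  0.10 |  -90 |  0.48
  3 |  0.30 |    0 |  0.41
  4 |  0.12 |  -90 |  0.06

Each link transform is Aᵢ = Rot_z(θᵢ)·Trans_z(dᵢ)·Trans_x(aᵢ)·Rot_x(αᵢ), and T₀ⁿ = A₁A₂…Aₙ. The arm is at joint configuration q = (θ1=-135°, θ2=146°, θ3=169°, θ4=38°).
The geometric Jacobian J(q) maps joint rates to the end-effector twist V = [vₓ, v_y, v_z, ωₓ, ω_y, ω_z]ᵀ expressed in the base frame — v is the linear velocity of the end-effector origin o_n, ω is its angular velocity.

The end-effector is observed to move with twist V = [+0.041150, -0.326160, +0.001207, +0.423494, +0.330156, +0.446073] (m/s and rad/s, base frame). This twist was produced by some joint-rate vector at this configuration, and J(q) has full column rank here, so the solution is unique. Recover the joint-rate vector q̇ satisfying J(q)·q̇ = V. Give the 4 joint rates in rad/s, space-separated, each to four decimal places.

o_n = [0.1062, -0.5687, 0.5582]
J₁: ẑ×o_n = [0.5687, 0.1062, -0.0000], ω = ẑ
J2: z=[0.7071, -0.7071, 0.0000] o=[-0.2404, -0.2404, 0.0000] → [-0.3947, -0.3947, 0.0129, 0.7071, -0.7071, 0.0000]
J3: z=[0.3954, 0.3954, 0.8290] o=[0.1576, -0.5212, -0.0559] → [0.2822, -0.2855, 0.0015, 0.3954, 0.3954, 0.8290]
J4: z=[0.3954, 0.3954, 0.8290] o=[0.1066, -0.4912, 0.4487] → [0.1075, -0.0437, -0.0305, 0.3954, 0.3954, 0.8290]
q̇ = J⁺·V = [-0.3440, 0.0660, 0.9180, 0.0350]

-0.3440 0.0660 0.9180 0.0350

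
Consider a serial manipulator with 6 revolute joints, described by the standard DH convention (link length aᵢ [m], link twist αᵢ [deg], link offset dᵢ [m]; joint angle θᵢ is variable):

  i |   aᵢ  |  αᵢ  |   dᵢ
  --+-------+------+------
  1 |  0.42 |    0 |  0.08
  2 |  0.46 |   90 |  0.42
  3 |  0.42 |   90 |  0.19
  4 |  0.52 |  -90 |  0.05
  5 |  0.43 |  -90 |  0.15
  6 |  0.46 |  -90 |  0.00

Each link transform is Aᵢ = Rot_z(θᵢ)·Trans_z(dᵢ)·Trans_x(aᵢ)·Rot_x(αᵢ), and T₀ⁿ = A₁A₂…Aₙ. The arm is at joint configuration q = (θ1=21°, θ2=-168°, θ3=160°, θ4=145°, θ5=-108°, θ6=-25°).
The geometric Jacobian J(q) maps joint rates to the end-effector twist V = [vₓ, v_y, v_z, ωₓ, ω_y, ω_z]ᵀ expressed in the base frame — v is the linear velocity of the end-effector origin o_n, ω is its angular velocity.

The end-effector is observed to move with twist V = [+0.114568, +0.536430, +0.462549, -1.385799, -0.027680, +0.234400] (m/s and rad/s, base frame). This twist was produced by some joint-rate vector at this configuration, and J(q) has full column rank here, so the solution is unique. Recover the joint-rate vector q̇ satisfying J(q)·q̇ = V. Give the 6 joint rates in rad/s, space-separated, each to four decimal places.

-0.0040 0.0080 0.6420 0.3290 0.5160 0.9390

o_n = [-0.2610, -0.2068, 1.3076]
J₁: ẑ×o_n = [0.2068, -0.2610, 0.0000], ω = ẑ
J2: z=[0.0000, 0.0000, 1.0000] o=[0.3921, 0.1505, 0.0800] → [0.3573, -0.6531, 0.0000, 0.0000, 0.0000, 1.0000]
J3: z=[-0.5446, 0.8387, 0.0000] o=[0.0063, -0.1000, 0.5000] → [0.6773, 0.4398, 0.2824, -0.5446, 0.8387, 0.0000]
J4: z=[-0.2868, -0.1863, 0.9397] o=[0.2338, 0.2743, 0.6436] → [0.3284, -0.2746, 0.0458, -0.2868, -0.1863, 0.9397]
J5: z=[-0.0059, -0.9806, -0.1962] o=[-0.2786, 0.2971, 0.5449] → [-0.8467, 0.0010, 0.0203, -0.0059, -0.9806, -0.1962]
J6: z=[-0.9997, 0.0012, 0.0239] o=[-0.2695, 0.0656, 0.9370] → [0.0070, 0.3706, 0.2724, -0.9997, 0.0012, 0.0239]
q̇ = J⁺·V = [-0.0040, 0.0080, 0.6420, 0.3290, 0.5160, 0.9390]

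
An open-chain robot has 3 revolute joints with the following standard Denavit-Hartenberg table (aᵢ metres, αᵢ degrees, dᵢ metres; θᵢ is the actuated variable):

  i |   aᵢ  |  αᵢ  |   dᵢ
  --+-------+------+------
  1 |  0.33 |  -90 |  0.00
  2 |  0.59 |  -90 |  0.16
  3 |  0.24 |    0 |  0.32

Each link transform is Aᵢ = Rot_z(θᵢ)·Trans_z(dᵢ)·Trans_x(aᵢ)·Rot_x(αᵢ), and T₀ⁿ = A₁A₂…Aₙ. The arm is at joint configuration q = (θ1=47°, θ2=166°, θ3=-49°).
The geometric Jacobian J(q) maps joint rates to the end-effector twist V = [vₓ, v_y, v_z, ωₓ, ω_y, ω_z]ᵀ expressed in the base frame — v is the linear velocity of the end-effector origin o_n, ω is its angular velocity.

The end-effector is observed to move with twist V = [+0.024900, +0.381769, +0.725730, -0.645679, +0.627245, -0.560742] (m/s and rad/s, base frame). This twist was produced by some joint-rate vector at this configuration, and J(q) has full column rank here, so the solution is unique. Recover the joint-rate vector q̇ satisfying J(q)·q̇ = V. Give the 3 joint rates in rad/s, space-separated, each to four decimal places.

-0.4870 0.9000 -0.0760

o_n = [-0.5718, -0.1130, 0.1297]
J₁: ẑ×o_n = [0.1130, -0.5718, 0.0000], ω = ẑ
J2: z=[-0.7314, 0.6820, 0.0000] o=[0.2251, 0.2413, 0.0000] → [0.0884, 0.0948, 0.8027, -0.7314, 0.6820, 0.0000]
J3: z=[-0.1650, -0.1769, 0.9703] o=[-0.2824, -0.0682, -0.1427] → [-0.0047, -0.2359, -0.0438, -0.1650, -0.1769, 0.9703]
q̇ = J⁺·V = [-0.4870, 0.9000, -0.0760]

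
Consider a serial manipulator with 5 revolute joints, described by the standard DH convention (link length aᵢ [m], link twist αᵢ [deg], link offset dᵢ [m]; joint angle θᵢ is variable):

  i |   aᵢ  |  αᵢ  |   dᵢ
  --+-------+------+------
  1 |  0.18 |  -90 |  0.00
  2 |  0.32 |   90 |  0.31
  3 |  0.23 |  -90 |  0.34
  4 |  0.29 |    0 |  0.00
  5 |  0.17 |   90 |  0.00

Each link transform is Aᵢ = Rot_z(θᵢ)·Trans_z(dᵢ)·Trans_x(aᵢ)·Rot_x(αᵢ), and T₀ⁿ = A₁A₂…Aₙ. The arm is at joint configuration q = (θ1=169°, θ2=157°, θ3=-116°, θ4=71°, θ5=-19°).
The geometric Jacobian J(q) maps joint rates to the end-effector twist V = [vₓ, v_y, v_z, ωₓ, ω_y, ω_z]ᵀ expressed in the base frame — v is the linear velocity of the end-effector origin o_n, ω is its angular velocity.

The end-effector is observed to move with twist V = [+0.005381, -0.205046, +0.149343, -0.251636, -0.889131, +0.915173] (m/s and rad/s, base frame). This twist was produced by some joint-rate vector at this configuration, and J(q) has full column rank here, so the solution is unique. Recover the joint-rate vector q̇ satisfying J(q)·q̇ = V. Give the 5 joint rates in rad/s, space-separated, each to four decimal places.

o_n = [-0.0169, 0.0804, 0.0112]
J₁: ẑ×o_n = [-0.0804, -0.0169, 0.0000], ω = ẑ
J2: z=[-0.1908, -0.9816, 0.0000] o=[-0.1767, 0.0343, 0.0000] → [-0.0110, 0.0021, 0.1481, -0.1908, -0.9816, 0.0000]
J3: z=[-0.3836, 0.0746, -0.9205] o=[0.0533, -0.3262, -0.1250] → [0.3844, 0.1169, -0.1507, -0.3836, 0.0746, -0.9205]
J4: z=[0.8958, 0.2725, -0.3512] o=[-0.1288, -0.0802, -0.3986] → [0.1680, -0.4064, 0.1133, 0.8958, 0.2725, -0.3512]
J5: z=[0.8958, 0.2725, -0.3512] o=[-0.0448, -0.0101, -0.1300] → [0.0702, -0.1363, 0.0734, 0.8958, 0.2725, -0.3512]
q̇ = J⁺·V = [0.9410, 0.8910, 0.0540, 0.7650, -0.8330]

0.9410 0.8910 0.0540 0.7650 -0.8330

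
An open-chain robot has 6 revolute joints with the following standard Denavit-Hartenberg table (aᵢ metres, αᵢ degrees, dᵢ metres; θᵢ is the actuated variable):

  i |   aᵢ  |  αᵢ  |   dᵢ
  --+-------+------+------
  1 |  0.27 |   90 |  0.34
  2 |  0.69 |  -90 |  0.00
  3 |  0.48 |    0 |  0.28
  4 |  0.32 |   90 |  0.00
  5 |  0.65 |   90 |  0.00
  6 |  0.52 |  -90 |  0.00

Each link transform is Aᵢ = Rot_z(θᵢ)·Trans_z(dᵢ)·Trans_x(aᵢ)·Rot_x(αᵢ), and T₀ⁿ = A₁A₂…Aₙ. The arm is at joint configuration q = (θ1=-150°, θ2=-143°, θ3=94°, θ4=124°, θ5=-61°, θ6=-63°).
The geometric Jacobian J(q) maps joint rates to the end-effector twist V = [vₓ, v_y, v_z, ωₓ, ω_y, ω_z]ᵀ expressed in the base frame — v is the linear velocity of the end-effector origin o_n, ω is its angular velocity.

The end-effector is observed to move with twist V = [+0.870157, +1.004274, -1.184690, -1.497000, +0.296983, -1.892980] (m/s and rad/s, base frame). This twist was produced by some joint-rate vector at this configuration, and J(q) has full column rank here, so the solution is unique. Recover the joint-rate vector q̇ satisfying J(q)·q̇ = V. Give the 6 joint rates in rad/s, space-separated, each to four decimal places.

-0.3260 0.8130 0.9950 0.8930 -0.1680 -0.1120

o_n = [0.0931, 0.4553, 0.5240]
J₁: ẑ×o_n = [-0.4553, 0.0931, 0.0000], ω = ẑ
J2: z=[-0.5000, 0.8660, 0.0000] o=[-0.2338, -0.1350, 0.3400] → [0.1594, 0.0920, -0.5783, -0.5000, 0.8660, 0.0000]
J3: z=[-0.5212, -0.3009, -0.7986] o=[0.2434, 0.1405, -0.0753] → [0.0711, 0.4324, -0.2093, -0.5212, -0.3009, -0.7986]
J4: z=[-0.5212, -0.3009, -0.7986] o=[0.3137, -0.3718, -0.2787] → [0.4190, 0.5946, -0.4975, -0.5212, -0.3009, -0.7986]
J5: z=[-0.0318, -0.9283, 0.3705] o=[0.0408, -0.3019, -0.1270] → [-0.8848, 0.0401, 0.0244, -0.0318, -0.9283, 0.3705]
J6: z=[0.9986, -0.0452, -0.0276] o=[0.0684, -0.0619, 0.4765] → [0.0121, -0.0481, 0.5176, 0.9986, -0.0452, -0.0276]
q̇ = J⁺·V = [-0.3260, 0.8130, 0.9950, 0.8930, -0.1680, -0.1120]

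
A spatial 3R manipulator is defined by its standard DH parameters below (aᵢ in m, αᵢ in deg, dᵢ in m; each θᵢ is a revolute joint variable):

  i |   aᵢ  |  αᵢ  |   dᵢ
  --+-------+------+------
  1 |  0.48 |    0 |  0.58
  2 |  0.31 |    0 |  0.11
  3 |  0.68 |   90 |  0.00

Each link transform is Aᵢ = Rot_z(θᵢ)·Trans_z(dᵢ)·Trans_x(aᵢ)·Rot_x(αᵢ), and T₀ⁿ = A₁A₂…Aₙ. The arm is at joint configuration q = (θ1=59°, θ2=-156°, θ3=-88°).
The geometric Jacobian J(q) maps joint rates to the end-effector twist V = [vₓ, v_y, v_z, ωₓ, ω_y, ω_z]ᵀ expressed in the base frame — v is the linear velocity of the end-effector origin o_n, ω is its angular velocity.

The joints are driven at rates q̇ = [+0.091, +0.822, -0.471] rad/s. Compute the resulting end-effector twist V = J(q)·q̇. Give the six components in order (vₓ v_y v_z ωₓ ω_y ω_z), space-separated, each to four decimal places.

o_n = [-0.4680, 0.1630, 0.6900]
J₁: ẑ×o_n = [-0.1630, -0.4680, 0.0000], ω = ẑ
J2: z=[0.0000, 0.0000, 1.0000] o=[0.2472, 0.4114, 0.5800] → [0.2484, -0.7152, 0.0000, 0.0000, 0.0000, 1.0000]
J3: z=[0.0000, 0.0000, 1.0000] o=[0.2094, 0.1038, 0.6900] → [-0.0593, -0.6774, 0.0000, 0.0000, 0.0000, 1.0000]
V = J·q̇ = [0.2173, -0.3114, 0.0000, 0.0000, 0.0000, 0.4420]

0.2173 -0.3114 0.0000 0.0000 0.0000 0.4420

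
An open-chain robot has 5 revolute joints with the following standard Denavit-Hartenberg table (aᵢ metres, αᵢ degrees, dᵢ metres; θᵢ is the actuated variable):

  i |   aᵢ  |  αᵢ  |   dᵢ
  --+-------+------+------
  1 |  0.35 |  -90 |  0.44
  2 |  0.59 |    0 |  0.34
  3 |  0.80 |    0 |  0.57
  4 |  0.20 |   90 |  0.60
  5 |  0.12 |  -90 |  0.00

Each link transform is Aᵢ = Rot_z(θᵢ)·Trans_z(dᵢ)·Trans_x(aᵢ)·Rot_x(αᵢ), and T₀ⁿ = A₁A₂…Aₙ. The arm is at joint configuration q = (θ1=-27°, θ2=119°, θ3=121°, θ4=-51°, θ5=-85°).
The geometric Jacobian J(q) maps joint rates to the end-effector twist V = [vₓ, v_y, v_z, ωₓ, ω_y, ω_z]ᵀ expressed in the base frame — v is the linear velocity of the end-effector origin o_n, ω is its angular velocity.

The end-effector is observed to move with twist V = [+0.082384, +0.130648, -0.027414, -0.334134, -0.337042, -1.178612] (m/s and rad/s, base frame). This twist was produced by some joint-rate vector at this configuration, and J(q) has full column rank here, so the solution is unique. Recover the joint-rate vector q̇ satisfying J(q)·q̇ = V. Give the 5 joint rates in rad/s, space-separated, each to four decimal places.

-0.2650 0.3120 -0.4120 -0.3520 0.9250

o_n = [0.1466, 1.4858, 0.6497]
J₁: ẑ×o_n = [-1.4858, 0.1466, 0.0000], ω = ẑ
J2: z=[0.4540, 0.8910, 0.0000] o=[0.3119, -0.1589, 0.4400] → [0.1869, -0.0952, 0.8939, 0.4540, 0.8910, 0.0000]
J3: z=[0.4540, 0.8910, 0.0000] o=[0.2113, 0.2739, -0.0760] → [0.6466, -0.3295, 0.6079, 0.4540, 0.8910, 0.0000]
J4: z=[0.4540, 0.8910, 0.0000] o=[0.1137, 0.9634, 0.6168] → [0.0293, -0.0149, 0.2079, 0.4540, 0.8910, 0.0000]
J5: z=[-0.1394, 0.0710, -0.9877] o=[0.2101, 1.5877, 0.6481] → [-0.1005, 0.0629, 0.0187, -0.1394, 0.0710, -0.9877]
q̇ = J⁺·V = [-0.2650, 0.3120, -0.4120, -0.3520, 0.9250]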